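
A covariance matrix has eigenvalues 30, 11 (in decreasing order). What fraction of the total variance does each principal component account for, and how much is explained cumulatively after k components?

Step 1 — total variance = trace(Sigma) = Σ λ_i = 30 + 11 = 41.

Step 2 — fraction explained by component i = λ_i / Σ λ:
  PC1: 30/41 = 0.7317
  PC2: 11/41 = 0.2683

Step 3 — cumulative fraction after k components = (λ_1 + ... + λ_k) / Σ λ:
  k = 1: 30/41 = 0.7317
  k = 2: (30 + 11)/41 = 41/41 = 1

Summary (fraction, with percent):

explained: PC1 0.7317 (73.17%), PC2 0.2683 (26.83%);  cumulative: 0.7317, 1


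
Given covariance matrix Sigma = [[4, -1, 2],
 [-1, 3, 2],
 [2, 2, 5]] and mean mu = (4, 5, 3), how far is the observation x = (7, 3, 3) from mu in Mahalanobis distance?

Step 1 — centre the observation: (x - mu) = (3, -2, 0).

Step 2 — invert Sigma (cofactor / det for 3×3, or solve directly):
  Sigma^{-1} = [[0.5789, 0.4737, -0.4211],
 [0.4737, 0.8421, -0.5263],
 [-0.4211, -0.5263, 0.5789]].

Step 3 — form the quadratic (x - mu)^T · Sigma^{-1} · (x - mu):
  Sigma^{-1} · (x - mu) = (0.7895, -0.2632, -0.2105).
  (x - mu)^T · [Sigma^{-1} · (x - mu)] = (3)·(0.7895) + (-2)·(-0.2632) + (0)·(-0.2105) = 2.8947.

Step 4 — take square root: d = √(2.8947) ≈ 1.7014.

d(x, mu) = √(2.8947) ≈ 1.7014


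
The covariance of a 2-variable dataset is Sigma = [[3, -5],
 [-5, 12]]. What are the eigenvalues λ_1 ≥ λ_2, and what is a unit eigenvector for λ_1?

Step 1 — characteristic polynomial of 2×2 Sigma:
  det(Sigma - λI) = λ² - trace · λ + det = 0.
  trace = 3 + 12 = 15, det = 3·12 - (-5)² = 11.
Step 2 — discriminant:
  Δ = trace² - 4·det = 225 - 44 = 181.
Step 3 — eigenvalues:
  λ = (trace ± √Δ)/2 = (15 ± 13.4536)/2,
  λ_1 = 14.2268,  λ_2 = 0.7732.

Step 4 — unit eigenvector for λ_1: solve (Sigma - λ_1 I)v = 0. First row:
  (3 - 14.2268)·v_x + (-5)·v_y = 0, i.e. (-11.2268)·v_x + (-5)·v_y = 0,
  so v ∝ (b, λ_1 - a) = (-5, 11.2268); multiply by -1 so the first entry is positive: u = (5, -11.2268).
  ||u|| = √((5)² + (-11.2268)²) = √(151.0413) ≈ 12.2899,
  v_1 = u/||u|| ≈ (0.4068, -0.9135) (||v_1|| = 1).

λ_1 = 14.2268,  λ_2 = 0.7732;  v_1 ≈ (0.4068, -0.9135)


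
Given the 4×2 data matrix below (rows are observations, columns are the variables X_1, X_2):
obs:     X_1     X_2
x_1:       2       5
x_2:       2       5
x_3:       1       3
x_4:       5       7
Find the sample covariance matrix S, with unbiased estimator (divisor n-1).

Step 1 — column means:
  mean(X_1) = (2 + 2 + 1 + 5) / 4 = 10/4 = 2.5
  mean(X_2) = (5 + 5 + 3 + 7) / 4 = 20/4 = 5

Step 2 — sample covariance S[i,j] = (1/(n-1)) · Σ_k (x_{k,i} - mean_i) · (x_{k,j} - mean_j), with n-1 = 3.
  S[X_1,X_1] = ((-0.5)·(-0.5) + (-0.5)·(-0.5) + (-1.5)·(-1.5) + (2.5)·(2.5)) / 3 = 9/3 = 3
  S[X_1,X_2] = ((-0.5)·(0) + (-0.5)·(0) + (-1.5)·(-2) + (2.5)·(2)) / 3 = 8/3 = 2.6667
  S[X_2,X_2] = ((0)·(0) + (0)·(0) + (-2)·(-2) + (2)·(2)) / 3 = 8/3 = 2.6667

S is symmetric (S[j,i] = S[i,j]). Assembling:

S = [[3, 2.6667],
 [2.6667, 2.6667]]


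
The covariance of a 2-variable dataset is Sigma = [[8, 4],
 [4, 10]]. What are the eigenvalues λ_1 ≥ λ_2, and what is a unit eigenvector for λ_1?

Step 1 — characteristic polynomial of 2×2 Sigma:
  det(Sigma - λI) = λ² - trace · λ + det = 0.
  trace = 8 + 10 = 18, det = 8·10 - (4)² = 64.
Step 2 — discriminant:
  Δ = trace² - 4·det = 324 - 256 = 68.
Step 3 — eigenvalues:
  λ = (trace ± √Δ)/2 = (18 ± 8.2462)/2,
  λ_1 = 13.1231,  λ_2 = 4.8769.

Step 4 — unit eigenvector for λ_1: solve (Sigma - λ_1 I)v = 0. First row:
  (8 - 13.1231)·v_x + (4)·v_y = 0, i.e. (-5.1231)·v_x + (4)·v_y = 0,
  so v ∝ (b, λ_1 - a) = (4, 5.1231) = u.
  ||u|| = √((4)² + (5.1231)²) = √(42.2462) ≈ 6.4997,
  v_1 = u/||u|| ≈ (0.6154, 0.7882) (||v_1|| = 1).

λ_1 = 13.1231,  λ_2 = 4.8769;  v_1 ≈ (0.6154, 0.7882)


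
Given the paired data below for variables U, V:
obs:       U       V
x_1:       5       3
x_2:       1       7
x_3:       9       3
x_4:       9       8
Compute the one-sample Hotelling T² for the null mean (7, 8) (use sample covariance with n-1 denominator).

Step 1 — sample mean vector:
  mean(U) = (5 + 1 + 9 + 9) / 4 = 24/4 = 6
  mean(V) = (3 + 7 + 3 + 8) / 4 = 21/4 = 5.25
  x̄ = (6, 5.25),  deviation x̄ - mu_0 = (6, 5.25) - (7, 8) = (-1, -2.75).

Step 2 — sample covariance matrix, S[i,j] = (1/(n-1)) · Σ_k (x_{k,i} - mean_i) · (x_{k,j} - mean_j), divisor n-1 = 3:
  S[U,U] = ((-1)·(-1) + (-5)·(-5) + (3)·(3) + (3)·(3)) / 3 = 44/3 = 14.6667
  S[U,V] = ((-1)·(-2.25) + (-5)·(1.75) + (3)·(-2.25) + (3)·(2.75)) / 3 = -5/3 = -1.6667
  S[V,V] = ((-2.25)·(-2.25) + (1.75)·(1.75) + (-2.25)·(-2.25) + (2.75)·(2.75)) / 3 = 20.75/3 = 6.9167
  S = [[14.6667, -1.6667],
 [-1.6667, 6.9167]].

Step 3 — invert S. det(S) = 14.6667·6.9167 - (-1.6667)² = 98.6667.
  S^{-1} = (1/det) · [[d, -b], [-b, a]] = [[0.0701, 0.0169],
 [0.0169, 0.1486]].

Step 4 — quadratic form (x̄ - mu_0)^T · S^{-1} · (x̄ - mu_0):
  S^{-1} · (x̄ - mu_0) = (-0.1166, -0.4257),
  (x̄ - mu_0)^T · [...] = (-1)·(-0.1166) + (-2.75)·(-0.4257) = 1.2872.

Step 5 — scale by n: T² = 4 · 1.2872 = 5.1486.

T² ≈ 5.1486


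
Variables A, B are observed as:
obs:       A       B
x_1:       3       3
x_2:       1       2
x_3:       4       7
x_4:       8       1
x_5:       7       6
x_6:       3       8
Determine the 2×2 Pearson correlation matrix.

Step 1 — column means:
  mean(A) = (3 + 1 + 4 + 8 + 7 + 3) / 6 = 26/6 = 4.3333
  mean(B) = (3 + 2 + 7 + 1 + 6 + 8) / 6 = 27/6 = 4.5

Step 2 — sample variances and covariances s[i,j] = (1/(n-1)) · Σ_k (x_{k,i} - mean_i) · (x_{k,j} - mean_j), with n-1 = 5:
  s[A,A] = ((-1.3333)·(-1.3333) + (-3.3333)·(-3.3333) + (-0.3333)·(-0.3333) + (3.6667)·(3.6667) + (2.6667)·(2.6667) + (-1.3333)·(-1.3333)) / 5 = 35.3333/5 = 7.0667
  s[A,B] = ((-1.3333)·(-1.5) + (-3.3333)·(-2.5) + (-0.3333)·(2.5) + (3.6667)·(-3.5) + (2.6667)·(1.5) + (-1.3333)·(3.5)) / 5 = -4/5 = -0.8
  s[B,B] = ((-1.5)·(-1.5) + (-2.5)·(-2.5) + (2.5)·(2.5) + (-3.5)·(-3.5) + (1.5)·(1.5) + (3.5)·(3.5)) / 5 = 41.5/5 = 8.3
  Sample standard deviations s_i = √(s[i,i]):
  s(A) = √(7.0667) = 2.6583
  s(B) = √(8.3) = 2.881

Step 3 — r_{ij} = s_{ij} / (s_i · s_j):
  r[A,A] = 1 (diagonal).
  r[A,B] = -0.8 / (2.6583 · 2.881) = -0.8 / 7.6585 = -0.1045
  r[B,B] = 1 (diagonal).

R is symmetric with unit diagonal. Assembling:

R = [[1, -0.1045],
 [-0.1045, 1]]


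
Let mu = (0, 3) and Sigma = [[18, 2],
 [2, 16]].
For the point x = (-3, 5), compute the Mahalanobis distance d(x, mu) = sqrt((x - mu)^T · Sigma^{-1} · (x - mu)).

Step 1 — centre the observation: (x - mu) = (-3, 2).

Step 2 — invert Sigma. det(Sigma) = 18·16 - (2)² = 284.
  Sigma^{-1} = (1/det) · [[d, -b], [-b, a]] = [[0.0563, -0.007],
 [-0.007, 0.0634]].

Step 3 — form the quadratic (x - mu)^T · Sigma^{-1} · (x - mu):
  Sigma^{-1} · (x - mu) = (-0.1831, 0.1479).
  (x - mu)^T · [Sigma^{-1} · (x - mu)] = (-3)·(-0.1831) + (2)·(0.1479) = 0.8451.

Step 4 — take square root: d = √(0.8451) ≈ 0.9193.

d(x, mu) = √(0.8451) ≈ 0.9193


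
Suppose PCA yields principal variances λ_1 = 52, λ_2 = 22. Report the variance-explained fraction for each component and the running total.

Step 1 — total variance = trace(Sigma) = Σ λ_i = 52 + 22 = 74.

Step 2 — fraction explained by component i = λ_i / Σ λ:
  PC1: 52/74 = 0.7027
  PC2: 22/74 = 0.2973

Step 3 — cumulative fraction after k components = (λ_1 + ... + λ_k) / Σ λ:
  k = 1: 52/74 = 0.7027
  k = 2: (52 + 22)/74 = 74/74 = 1

Summary (fraction, with percent):

explained: PC1 0.7027 (70.27%), PC2 0.2973 (29.73%);  cumulative: 0.7027, 1


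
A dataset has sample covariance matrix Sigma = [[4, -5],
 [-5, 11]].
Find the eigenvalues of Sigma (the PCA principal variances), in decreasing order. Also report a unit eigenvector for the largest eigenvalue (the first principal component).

Step 1 — characteristic polynomial of 2×2 Sigma:
  det(Sigma - λI) = λ² - trace · λ + det = 0.
  trace = 4 + 11 = 15, det = 4·11 - (-5)² = 19.
Step 2 — discriminant:
  Δ = trace² - 4·det = 225 - 76 = 149.
Step 3 — eigenvalues:
  λ = (trace ± √Δ)/2 = (15 ± 12.2066)/2,
  λ_1 = 13.6033,  λ_2 = 1.3967.

Step 4 — unit eigenvector for λ_1: solve (Sigma - λ_1 I)v = 0. First row:
  (4 - 13.6033)·v_x + (-5)·v_y = 0, i.e. (-9.6033)·v_x + (-5)·v_y = 0,
  so v ∝ (b, λ_1 - a) = (-5, 9.6033); multiply by -1 so the first entry is positive: u = (5, -9.6033).
  ||u|| = √((5)² + (-9.6033)²) = √(117.2229) ≈ 10.827,
  v_1 = u/||u|| ≈ (0.4618, -0.887) (||v_1|| = 1).

λ_1 = 13.6033,  λ_2 = 1.3967;  v_1 ≈ (0.4618, -0.887)


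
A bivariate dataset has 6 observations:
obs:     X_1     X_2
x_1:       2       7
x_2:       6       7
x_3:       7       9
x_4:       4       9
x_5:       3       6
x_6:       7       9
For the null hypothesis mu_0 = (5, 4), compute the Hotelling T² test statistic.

Step 1 — sample mean vector:
  mean(X_1) = (2 + 6 + 7 + 4 + 3 + 7) / 6 = 29/6 = 4.8333
  mean(X_2) = (7 + 7 + 9 + 9 + 6 + 9) / 6 = 47/6 = 7.8333
  x̄ = (4.8333, 7.8333),  deviation x̄ - mu_0 = (4.8333, 7.8333) - (5, 4) = (-0.1667, 3.8333).

Step 2 — sample covariance matrix, S[i,j] = (1/(n-1)) · Σ_k (x_{k,i} - mean_i) · (x_{k,j} - mean_j), divisor n-1 = 5:
  S[X_1,X_1] = ((-2.8333)·(-2.8333) + (1.1667)·(1.1667) + (2.1667)·(2.1667) + (-0.8333)·(-0.8333) + (-1.8333)·(-1.8333) + (2.1667)·(2.1667)) / 5 = 22.8333/5 = 4.5667
  S[X_1,X_2] = ((-2.8333)·(-0.8333) + (1.1667)·(-0.8333) + (2.1667)·(1.1667) + (-0.8333)·(1.1667) + (-1.8333)·(-1.8333) + (2.1667)·(1.1667)) / 5 = 8.8333/5 = 1.7667
  S[X_2,X_2] = ((-0.8333)·(-0.8333) + (-0.8333)·(-0.8333) + (1.1667)·(1.1667) + (1.1667)·(1.1667) + (-1.8333)·(-1.8333) + (1.1667)·(1.1667)) / 5 = 8.8333/5 = 1.7667
  S = [[4.5667, 1.7667],
 [1.7667, 1.7667]].

Step 3 — invert S. det(S) = 4.5667·1.7667 - (1.7667)² = 4.9467.
  S^{-1} = (1/det) · [[d, -b], [-b, a]] = [[0.3571, -0.3571],
 [-0.3571, 0.9232]].

Step 4 — quadratic form (x̄ - mu_0)^T · S^{-1} · (x̄ - mu_0):
  S^{-1} · (x̄ - mu_0) = (-1.4286, 3.5984),
  (x̄ - mu_0)^T · [...] = (-0.1667)·(-1.4286) + (3.8333)·(3.5984) = 14.0319.

Step 5 — scale by n: T² = 6 · 14.0319 = 84.1914.

T² ≈ 84.1914


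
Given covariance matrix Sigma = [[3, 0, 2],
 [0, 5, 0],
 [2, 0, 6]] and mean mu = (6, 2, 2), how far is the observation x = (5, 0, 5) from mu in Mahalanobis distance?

Step 1 — centre the observation: (x - mu) = (-1, -2, 3).

Step 2 — invert Sigma (cofactor / det for 3×3, or solve directly):
  Sigma^{-1} = [[0.4286, 0, -0.1429],
 [0, 0.2, 0],
 [-0.1429, 0, 0.2143]].

Step 3 — form the quadratic (x - mu)^T · Sigma^{-1} · (x - mu):
  Sigma^{-1} · (x - mu) = (-0.8571, -0.4, 0.7857).
  (x - mu)^T · [Sigma^{-1} · (x - mu)] = (-1)·(-0.8571) + (-2)·(-0.4) + (3)·(0.7857) = 4.0143.

Step 4 — take square root: d = √(4.0143) ≈ 2.0036.

d(x, mu) = √(4.0143) ≈ 2.0036


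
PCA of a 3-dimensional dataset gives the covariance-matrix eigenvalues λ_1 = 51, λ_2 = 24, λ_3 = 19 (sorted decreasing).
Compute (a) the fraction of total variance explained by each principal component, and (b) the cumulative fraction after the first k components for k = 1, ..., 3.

Step 1 — total variance = trace(Sigma) = Σ λ_i = 51 + 24 + 19 = 94.

Step 2 — fraction explained by component i = λ_i / Σ λ:
  PC1: 51/94 = 0.5426
  PC2: 24/94 = 0.2553
  PC3: 19/94 = 0.2021

Step 3 — cumulative fraction after k components = (λ_1 + ... + λ_k) / Σ λ:
  k = 1: 51/94 = 0.5426
  k = 2: (51 + 24)/94 = 75/94 = 0.7979
  k = 3: (51 + 24 + 19)/94 = 94/94 = 1

Summary (fraction, with percent):

explained: PC1 0.5426 (54.26%), PC2 0.2553 (25.53%), PC3 0.2021 (20.21%);  cumulative: 0.5426, 0.7979, 1


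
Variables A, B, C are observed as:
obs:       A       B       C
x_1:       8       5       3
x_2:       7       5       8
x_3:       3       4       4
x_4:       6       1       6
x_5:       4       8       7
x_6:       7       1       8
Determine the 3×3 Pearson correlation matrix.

Step 1 — column means:
  mean(A) = (8 + 7 + 3 + 6 + 4 + 7) / 6 = 35/6 = 5.8333
  mean(B) = (5 + 5 + 4 + 1 + 8 + 1) / 6 = 24/6 = 4
  mean(C) = (3 + 8 + 4 + 6 + 7 + 8) / 6 = 36/6 = 6

Step 2 — sample variances and covariances s[i,j] = (1/(n-1)) · Σ_k (x_{k,i} - mean_i) · (x_{k,j} - mean_j), with n-1 = 5:
  s[A,A] = ((2.1667)·(2.1667) + (1.1667)·(1.1667) + (-2.8333)·(-2.8333) + (0.1667)·(0.1667) + (-1.8333)·(-1.8333) + (1.1667)·(1.1667)) / 5 = 18.8333/5 = 3.7667
  s[A,B] = ((2.1667)·(1) + (1.1667)·(1) + (-2.8333)·(0) + (0.1667)·(-3) + (-1.8333)·(4) + (1.1667)·(-3)) / 5 = -8/5 = -1.6
  s[A,C] = ((2.1667)·(-3) + (1.1667)·(2) + (-2.8333)·(-2) + (0.1667)·(0) + (-1.8333)·(1) + (1.1667)·(2)) / 5 = 2/5 = 0.4
  s[B,B] = ((1)·(1) + (1)·(1) + (0)·(0) + (-3)·(-3) + (4)·(4) + (-3)·(-3)) / 5 = 36/5 = 7.2
  s[B,C] = ((1)·(-3) + (1)·(2) + (0)·(-2) + (-3)·(0) + (4)·(1) + (-3)·(2)) / 5 = -3/5 = -0.6
  s[C,C] = ((-3)·(-3) + (2)·(2) + (-2)·(-2) + (0)·(0) + (1)·(1) + (2)·(2)) / 5 = 22/5 = 4.4
  Sample standard deviations s_i = √(s[i,i]):
  s(A) = √(3.7667) = 1.9408
  s(B) = √(7.2) = 2.6833
  s(C) = √(4.4) = 2.0976

Step 3 — r_{ij} = s_{ij} / (s_i · s_j):
  r[A,A] = 1 (diagonal).
  r[A,B] = -1.6 / (1.9408 · 2.6833) = -1.6 / 5.2077 = -0.3072
  r[A,C] = 0.4 / (1.9408 · 2.0976) = 0.4 / 4.071 = 0.0983
  r[B,B] = 1 (diagonal).
  r[B,C] = -0.6 / (2.6833 · 2.0976) = -0.6 / 5.6285 = -0.1066
  r[C,C] = 1 (diagonal).

R is symmetric with unit diagonal. Assembling:

R = [[1, -0.3072, 0.0983],
 [-0.3072, 1, -0.1066],
 [0.0983, -0.1066, 1]]


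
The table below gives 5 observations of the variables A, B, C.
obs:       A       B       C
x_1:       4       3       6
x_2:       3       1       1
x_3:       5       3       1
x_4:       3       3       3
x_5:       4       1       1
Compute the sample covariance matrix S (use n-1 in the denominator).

Step 1 — column means:
  mean(A) = (4 + 3 + 5 + 3 + 4) / 5 = 19/5 = 3.8
  mean(B) = (3 + 1 + 3 + 3 + 1) / 5 = 11/5 = 2.2
  mean(C) = (6 + 1 + 1 + 3 + 1) / 5 = 12/5 = 2.4

Step 2 — sample covariance S[i,j] = (1/(n-1)) · Σ_k (x_{k,i} - mean_i) · (x_{k,j} - mean_j), with n-1 = 4.
  S[A,A] = ((0.2)·(0.2) + (-0.8)·(-0.8) + (1.2)·(1.2) + (-0.8)·(-0.8) + (0.2)·(0.2)) / 4 = 2.8/4 = 0.7
  S[A,B] = ((0.2)·(0.8) + (-0.8)·(-1.2) + (1.2)·(0.8) + (-0.8)·(0.8) + (0.2)·(-1.2)) / 4 = 1.2/4 = 0.3
  S[A,C] = ((0.2)·(3.6) + (-0.8)·(-1.4) + (1.2)·(-1.4) + (-0.8)·(0.6) + (0.2)·(-1.4)) / 4 = -0.6/4 = -0.15
  S[B,B] = ((0.8)·(0.8) + (-1.2)·(-1.2) + (0.8)·(0.8) + (0.8)·(0.8) + (-1.2)·(-1.2)) / 4 = 4.8/4 = 1.2
  S[B,C] = ((0.8)·(3.6) + (-1.2)·(-1.4) + (0.8)·(-1.4) + (0.8)·(0.6) + (-1.2)·(-1.4)) / 4 = 5.6/4 = 1.4
  S[C,C] = ((3.6)·(3.6) + (-1.4)·(-1.4) + (-1.4)·(-1.4) + (0.6)·(0.6) + (-1.4)·(-1.4)) / 4 = 19.2/4 = 4.8

S is symmetric (S[j,i] = S[i,j]). Assembling:

S = [[0.7, 0.3, -0.15],
 [0.3, 1.2, 1.4],
 [-0.15, 1.4, 4.8]]


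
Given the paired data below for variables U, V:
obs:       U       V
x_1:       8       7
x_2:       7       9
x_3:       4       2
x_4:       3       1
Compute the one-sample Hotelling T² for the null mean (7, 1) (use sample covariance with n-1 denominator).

Step 1 — sample mean vector:
  mean(U) = (8 + 7 + 4 + 3) / 4 = 22/4 = 5.5
  mean(V) = (7 + 9 + 2 + 1) / 4 = 19/4 = 4.75
  x̄ = (5.5, 4.75),  deviation x̄ - mu_0 = (5.5, 4.75) - (7, 1) = (-1.5, 3.75).

Step 2 — sample covariance matrix, S[i,j] = (1/(n-1)) · Σ_k (x_{k,i} - mean_i) · (x_{k,j} - mean_j), divisor n-1 = 3:
  S[U,U] = ((2.5)·(2.5) + (1.5)·(1.5) + (-1.5)·(-1.5) + (-2.5)·(-2.5)) / 3 = 17/3 = 5.6667
  S[U,V] = ((2.5)·(2.25) + (1.5)·(4.25) + (-1.5)·(-2.75) + (-2.5)·(-3.75)) / 3 = 25.5/3 = 8.5
  S[V,V] = ((2.25)·(2.25) + (4.25)·(4.25) + (-2.75)·(-2.75) + (-3.75)·(-3.75)) / 3 = 44.75/3 = 14.9167
  S = [[5.6667, 8.5],
 [8.5, 14.9167]].

Step 3 — invert S. det(S) = 5.6667·14.9167 - (8.5)² = 12.2778.
  S^{-1} = (1/det) · [[d, -b], [-b, a]] = [[1.2149, -0.6923],
 [-0.6923, 0.4615]].

Step 4 — quadratic form (x̄ - mu_0)^T · S^{-1} · (x̄ - mu_0):
  S^{-1} · (x̄ - mu_0) = (-4.4186, 2.7692),
  (x̄ - mu_0)^T · [...] = (-1.5)·(-4.4186) + (3.75)·(2.7692) = 17.0124.

Step 5 — scale by n: T² = 4 · 17.0124 = 68.0498.

T² ≈ 68.0498


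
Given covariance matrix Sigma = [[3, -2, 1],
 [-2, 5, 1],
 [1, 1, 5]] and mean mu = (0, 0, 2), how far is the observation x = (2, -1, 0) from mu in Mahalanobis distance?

Step 1 — centre the observation: (x - mu) = (2, -1, -2).

Step 2 — invert Sigma (cofactor / det for 3×3, or solve directly):
  Sigma^{-1} = [[0.5581, 0.2558, -0.1628],
 [0.2558, 0.3256, -0.1163],
 [-0.1628, -0.1163, 0.2558]].

Step 3 — form the quadratic (x - mu)^T · Sigma^{-1} · (x - mu):
  Sigma^{-1} · (x - mu) = (1.186, 0.4186, -0.7209).
  (x - mu)^T · [Sigma^{-1} · (x - mu)] = (2)·(1.186) + (-1)·(0.4186) + (-2)·(-0.7209) = 3.3953.

Step 4 — take square root: d = √(3.3953) ≈ 1.8426.

d(x, mu) = √(3.3953) ≈ 1.8426


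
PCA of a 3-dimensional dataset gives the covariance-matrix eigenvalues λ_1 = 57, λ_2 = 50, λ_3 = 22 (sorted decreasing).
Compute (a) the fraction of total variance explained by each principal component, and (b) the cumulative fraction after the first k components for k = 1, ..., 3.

Step 1 — total variance = trace(Sigma) = Σ λ_i = 57 + 50 + 22 = 129.

Step 2 — fraction explained by component i = λ_i / Σ λ:
  PC1: 57/129 = 0.4419
  PC2: 50/129 = 0.3876
  PC3: 22/129 = 0.1705

Step 3 — cumulative fraction after k components = (λ_1 + ... + λ_k) / Σ λ:
  k = 1: 57/129 = 0.4419
  k = 2: (57 + 50)/129 = 107/129 = 0.8295
  k = 3: (57 + 50 + 22)/129 = 129/129 = 1

Summary (fraction, with percent):

explained: PC1 0.4419 (44.19%), PC2 0.3876 (38.76%), PC3 0.1705 (17.05%);  cumulative: 0.4419, 0.8295, 1


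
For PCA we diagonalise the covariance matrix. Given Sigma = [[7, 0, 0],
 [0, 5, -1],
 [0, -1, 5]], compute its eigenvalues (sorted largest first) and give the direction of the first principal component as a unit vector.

Step 1 — characteristic polynomial p(λ) = det(λI - Sigma) = λ³ - tr·λ² + c_1·λ - det, where tr = trace, c_1 = sum of the principal 2×2 minors, det = det(Sigma):
  tr = 7 + 5 + 5 = 17,
  c_1 = (7·5 - (0)²) + (7·5 - (0)²) + (5·5 - (-1)²) = 35 + 35 + 24 = 94,
  det = 7·(5·5 - (-1)²) - (0)·((0)·5 - (-1)·(0)) + (0)·((0)·(-1) - 5·(0)) = 7·(24) - (0)·(0) + (0)·(0) = 168.
  So p(λ) = λ³ - 17λ² + 94λ - 168.
Step 2 — look for an integer root (rational root theorem: any rational root is an integer divisor of 168). Testing λ = 4:
  p(4) = 64 - 272 + 376 - 168 = 0  ✓
  Dividing out (λ - 4): p(λ) = (λ - 4)(λ² - 13λ + 42).
Step 3 — remaining eigenvalues from the quadratic λ² - 13λ + 42 = 0:
  Δ = 13² - 4·42 = 169 - 168 = 1,  λ = (13 ± √1)/2 = (13 ± 1)/2 = 7 or 6.
  Sorted: λ_1 = 7,  λ_2 = 6,  λ_3 = 4  (check: sum = 17 = tr ✓).

Step 4 — unit eigenvector for λ_1 = 7: v spans the null space of (Sigma - λ_1 I), whose rows are
  r_1 = (0, 0, 0),  r_2 = (0, -2, -1),  r_3 = (0, -1, -2).
  v is orthogonal to every row, so take v ∝ r_2 × r_3 = ((-2)·(-2) - (-1)·(-1), (-1)·(0) - (0)·(-2), (0)·(-1) - (-2)·(0)) = (3, 0, 0).
  Rescale (divide by 3): u = (1, 0, 0).
  ||u|| = √((1)² + (0)² + (0)²) = √(1) = 1,  v_1 = u/||u|| ≈ (1, 0, 0) (||v_1|| = 1).

λ_1 = 7,  λ_2 = 6,  λ_3 = 4;  v_1 ≈ (1, 0, 0)


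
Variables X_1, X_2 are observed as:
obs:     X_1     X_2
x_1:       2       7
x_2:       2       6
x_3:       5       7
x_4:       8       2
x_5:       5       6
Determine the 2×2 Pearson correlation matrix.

Step 1 — column means:
  mean(X_1) = (2 + 2 + 5 + 8 + 5) / 5 = 22/5 = 4.4
  mean(X_2) = (7 + 6 + 7 + 2 + 6) / 5 = 28/5 = 5.6

Step 2 — sample variances and covariances s[i,j] = (1/(n-1)) · Σ_k (x_{k,i} - mean_i) · (x_{k,j} - mean_j), with n-1 = 4:
  s[X_1,X_1] = ((-2.4)·(-2.4) + (-2.4)·(-2.4) + (0.6)·(0.6) + (3.6)·(3.6) + (0.6)·(0.6)) / 4 = 25.2/4 = 6.3
  s[X_1,X_2] = ((-2.4)·(1.4) + (-2.4)·(0.4) + (0.6)·(1.4) + (3.6)·(-3.6) + (0.6)·(0.4)) / 4 = -16.2/4 = -4.05
  s[X_2,X_2] = ((1.4)·(1.4) + (0.4)·(0.4) + (1.4)·(1.4) + (-3.6)·(-3.6) + (0.4)·(0.4)) / 4 = 17.2/4 = 4.3
  Sample standard deviations s_i = √(s[i,i]):
  s(X_1) = √(6.3) = 2.51
  s(X_2) = √(4.3) = 2.0736

Step 3 — r_{ij} = s_{ij} / (s_i · s_j):
  r[X_1,X_1] = 1 (diagonal).
  r[X_1,X_2] = -4.05 / (2.51 · 2.0736) = -4.05 / 5.2048 = -0.7781
  r[X_2,X_2] = 1 (diagonal).

R is symmetric with unit diagonal. Assembling:

R = [[1, -0.7781],
 [-0.7781, 1]]


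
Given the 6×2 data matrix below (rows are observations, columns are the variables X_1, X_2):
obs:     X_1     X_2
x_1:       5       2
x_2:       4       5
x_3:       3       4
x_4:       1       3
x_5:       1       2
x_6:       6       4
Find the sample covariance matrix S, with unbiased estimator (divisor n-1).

Step 1 — column means:
  mean(X_1) = (5 + 4 + 3 + 1 + 1 + 6) / 6 = 20/6 = 3.3333
  mean(X_2) = (2 + 5 + 4 + 3 + 2 + 4) / 6 = 20/6 = 3.3333

Step 2 — sample covariance S[i,j] = (1/(n-1)) · Σ_k (x_{k,i} - mean_i) · (x_{k,j} - mean_j), with n-1 = 5.
  S[X_1,X_1] = ((1.6667)·(1.6667) + (0.6667)·(0.6667) + (-0.3333)·(-0.3333) + (-2.3333)·(-2.3333) + (-2.3333)·(-2.3333) + (2.6667)·(2.6667)) / 5 = 21.3333/5 = 4.2667
  S[X_1,X_2] = ((1.6667)·(-1.3333) + (0.6667)·(1.6667) + (-0.3333)·(0.6667) + (-2.3333)·(-0.3333) + (-2.3333)·(-1.3333) + (2.6667)·(0.6667)) / 5 = 4.3333/5 = 0.8667
  S[X_2,X_2] = ((-1.3333)·(-1.3333) + (1.6667)·(1.6667) + (0.6667)·(0.6667) + (-0.3333)·(-0.3333) + (-1.3333)·(-1.3333) + (0.6667)·(0.6667)) / 5 = 7.3333/5 = 1.4667

S is symmetric (S[j,i] = S[i,j]). Assembling:

S = [[4.2667, 0.8667],
 [0.8667, 1.4667]]


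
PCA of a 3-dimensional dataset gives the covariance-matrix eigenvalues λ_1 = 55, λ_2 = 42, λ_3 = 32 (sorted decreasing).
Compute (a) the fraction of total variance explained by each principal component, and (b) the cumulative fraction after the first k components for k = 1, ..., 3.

Step 1 — total variance = trace(Sigma) = Σ λ_i = 55 + 42 + 32 = 129.

Step 2 — fraction explained by component i = λ_i / Σ λ:
  PC1: 55/129 = 0.4264
  PC2: 42/129 = 0.3256
  PC3: 32/129 = 0.2481

Step 3 — cumulative fraction after k components = (λ_1 + ... + λ_k) / Σ λ:
  k = 1: 55/129 = 0.4264
  k = 2: (55 + 42)/129 = 97/129 = 0.7519
  k = 3: (55 + 42 + 32)/129 = 129/129 = 1

Summary (fraction, with percent):

explained: PC1 0.4264 (42.64%), PC2 0.3256 (32.56%), PC3 0.2481 (24.81%);  cumulative: 0.4264, 0.7519, 1


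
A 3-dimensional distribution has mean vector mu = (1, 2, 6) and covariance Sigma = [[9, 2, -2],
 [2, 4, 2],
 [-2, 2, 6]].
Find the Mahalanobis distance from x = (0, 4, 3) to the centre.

Step 1 — centre the observation: (x - mu) = (-1, 2, -3).

Step 2 — invert Sigma (cofactor / det for 3×3, or solve directly):
  Sigma^{-1} = [[0.1613, -0.129, 0.0968],
 [-0.129, 0.4032, -0.1774],
 [0.0968, -0.1774, 0.2581]].

Step 3 — form the quadratic (x - mu)^T · Sigma^{-1} · (x - mu):
  Sigma^{-1} · (x - mu) = (-0.7097, 1.4677, -1.2258).
  (x - mu)^T · [Sigma^{-1} · (x - mu)] = (-1)·(-0.7097) + (2)·(1.4677) + (-3)·(-1.2258) = 7.3226.

Step 4 — take square root: d = √(7.3226) ≈ 2.706.

d(x, mu) = √(7.3226) ≈ 2.706


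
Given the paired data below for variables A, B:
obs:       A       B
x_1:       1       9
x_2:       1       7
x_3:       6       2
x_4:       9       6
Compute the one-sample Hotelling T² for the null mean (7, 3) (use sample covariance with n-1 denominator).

Step 1 — sample mean vector:
  mean(A) = (1 + 1 + 6 + 9) / 4 = 17/4 = 4.25
  mean(B) = (9 + 7 + 2 + 6) / 4 = 24/4 = 6
  x̄ = (4.25, 6),  deviation x̄ - mu_0 = (4.25, 6) - (7, 3) = (-2.75, 3).

Step 2 — sample covariance matrix, S[i,j] = (1/(n-1)) · Σ_k (x_{k,i} - mean_i) · (x_{k,j} - mean_j), divisor n-1 = 3:
  S[A,A] = ((-3.25)·(-3.25) + (-3.25)·(-3.25) + (1.75)·(1.75) + (4.75)·(4.75)) / 3 = 46.75/3 = 15.5833
  S[A,B] = ((-3.25)·(3) + (-3.25)·(1) + (1.75)·(-4) + (4.75)·(0)) / 3 = -20/3 = -6.6667
  S[B,B] = ((3)·(3) + (1)·(1) + (-4)·(-4) + (0)·(0)) / 3 = 26/3 = 8.6667
  S = [[15.5833, -6.6667],
 [-6.6667, 8.6667]].

Step 3 — invert S. det(S) = 15.5833·8.6667 - (-6.6667)² = 90.6111.
  S^{-1} = (1/det) · [[d, -b], [-b, a]] = [[0.0956, 0.0736],
 [0.0736, 0.172]].

Step 4 — quadratic form (x̄ - mu_0)^T · S^{-1} · (x̄ - mu_0):
  S^{-1} · (x̄ - mu_0) = (-0.0423, 0.3136),
  (x̄ - mu_0)^T · [...] = (-2.75)·(-0.0423) + (3)·(0.3136) = 1.0572.

Step 5 — scale by n: T² = 4 · 1.0572 = 4.2287.

T² ≈ 4.2287


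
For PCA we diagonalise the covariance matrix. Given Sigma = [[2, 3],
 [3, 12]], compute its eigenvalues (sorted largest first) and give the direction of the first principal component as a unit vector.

Step 1 — characteristic polynomial of 2×2 Sigma:
  det(Sigma - λI) = λ² - trace · λ + det = 0.
  trace = 2 + 12 = 14, det = 2·12 - (3)² = 15.
Step 2 — discriminant:
  Δ = trace² - 4·det = 196 - 60 = 136.
Step 3 — eigenvalues:
  λ = (trace ± √Δ)/2 = (14 ± 11.6619)/2,
  λ_1 = 12.831,  λ_2 = 1.169.

Step 4 — unit eigenvector for λ_1: solve (Sigma - λ_1 I)v = 0. First row:
  (2 - 12.831)·v_x + (3)·v_y = 0, i.e. (-10.831)·v_x + (3)·v_y = 0,
  so v ∝ (b, λ_1 - a) = (3, 10.831) = u.
  ||u|| = √((3)² + (10.831)²) = √(126.3095) ≈ 11.2388,
  v_1 = u/||u|| ≈ (0.2669, 0.9637) (||v_1|| = 1).

λ_1 = 12.831,  λ_2 = 1.169;  v_1 ≈ (0.2669, 0.9637)


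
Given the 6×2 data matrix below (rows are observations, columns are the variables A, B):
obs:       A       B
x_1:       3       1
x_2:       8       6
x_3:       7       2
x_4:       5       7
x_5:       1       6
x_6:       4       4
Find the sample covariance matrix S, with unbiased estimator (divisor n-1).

Step 1 — column means:
  mean(A) = (3 + 8 + 7 + 5 + 1 + 4) / 6 = 28/6 = 4.6667
  mean(B) = (1 + 6 + 2 + 7 + 6 + 4) / 6 = 26/6 = 4.3333

Step 2 — sample covariance S[i,j] = (1/(n-1)) · Σ_k (x_{k,i} - mean_i) · (x_{k,j} - mean_j), with n-1 = 5.
  S[A,A] = ((-1.6667)·(-1.6667) + (3.3333)·(3.3333) + (2.3333)·(2.3333) + (0.3333)·(0.3333) + (-3.6667)·(-3.6667) + (-0.6667)·(-0.6667)) / 5 = 33.3333/5 = 6.6667
  S[A,B] = ((-1.6667)·(-3.3333) + (3.3333)·(1.6667) + (2.3333)·(-2.3333) + (0.3333)·(2.6667) + (-3.6667)·(1.6667) + (-0.6667)·(-0.3333)) / 5 = 0.6667/5 = 0.1333
  S[B,B] = ((-3.3333)·(-3.3333) + (1.6667)·(1.6667) + (-2.3333)·(-2.3333) + (2.6667)·(2.6667) + (1.6667)·(1.6667) + (-0.3333)·(-0.3333)) / 5 = 29.3333/5 = 5.8667

S is symmetric (S[j,i] = S[i,j]). Assembling:

S = [[6.6667, 0.1333],
 [0.1333, 5.8667]]


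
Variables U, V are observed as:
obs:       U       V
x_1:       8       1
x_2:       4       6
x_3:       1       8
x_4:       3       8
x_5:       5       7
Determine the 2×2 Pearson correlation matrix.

Step 1 — column means:
  mean(U) = (8 + 4 + 1 + 3 + 5) / 5 = 21/5 = 4.2
  mean(V) = (1 + 6 + 8 + 8 + 7) / 5 = 30/5 = 6

Step 2 — sample variances and covariances s[i,j] = (1/(n-1)) · Σ_k (x_{k,i} - mean_i) · (x_{k,j} - mean_j), with n-1 = 4:
  s[U,U] = ((3.8)·(3.8) + (-0.2)·(-0.2) + (-3.2)·(-3.2) + (-1.2)·(-1.2) + (0.8)·(0.8)) / 4 = 26.8/4 = 6.7
  s[U,V] = ((3.8)·(-5) + (-0.2)·(0) + (-3.2)·(2) + (-1.2)·(2) + (0.8)·(1)) / 4 = -27/4 = -6.75
  s[V,V] = ((-5)·(-5) + (0)·(0) + (2)·(2) + (2)·(2) + (1)·(1)) / 4 = 34/4 = 8.5
  Sample standard deviations s_i = √(s[i,i]):
  s(U) = √(6.7) = 2.5884
  s(V) = √(8.5) = 2.9155

Step 3 — r_{ij} = s_{ij} / (s_i · s_j):
  r[U,U] = 1 (diagonal).
  r[U,V] = -6.75 / (2.5884 · 2.9155) = -6.75 / 7.5465 = -0.8945
  r[V,V] = 1 (diagonal).

R is symmetric with unit diagonal. Assembling:

R = [[1, -0.8945],
 [-0.8945, 1]]


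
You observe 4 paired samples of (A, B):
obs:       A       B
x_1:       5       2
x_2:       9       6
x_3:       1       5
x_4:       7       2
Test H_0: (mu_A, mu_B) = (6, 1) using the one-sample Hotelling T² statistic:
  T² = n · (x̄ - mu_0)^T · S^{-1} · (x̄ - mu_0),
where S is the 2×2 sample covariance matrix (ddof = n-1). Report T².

Step 1 — sample mean vector:
  mean(A) = (5 + 9 + 1 + 7) / 4 = 22/4 = 5.5
  mean(B) = (2 + 6 + 5 + 2) / 4 = 15/4 = 3.75
  x̄ = (5.5, 3.75),  deviation x̄ - mu_0 = (5.5, 3.75) - (6, 1) = (-0.5, 2.75).

Step 2 — sample covariance matrix, S[i,j] = (1/(n-1)) · Σ_k (x_{k,i} - mean_i) · (x_{k,j} - mean_j), divisor n-1 = 3:
  S[A,A] = ((-0.5)·(-0.5) + (3.5)·(3.5) + (-4.5)·(-4.5) + (1.5)·(1.5)) / 3 = 35/3 = 11.6667
  S[A,B] = ((-0.5)·(-1.75) + (3.5)·(2.25) + (-4.5)·(1.25) + (1.5)·(-1.75)) / 3 = 0.5/3 = 0.1667
  S[B,B] = ((-1.75)·(-1.75) + (2.25)·(2.25) + (1.25)·(1.25) + (-1.75)·(-1.75)) / 3 = 12.75/3 = 4.25
  S = [[11.6667, 0.1667],
 [0.1667, 4.25]].

Step 3 — invert S. det(S) = 11.6667·4.25 - (0.1667)² = 49.5556.
  S^{-1} = (1/det) · [[d, -b], [-b, a]] = [[0.0858, -0.0034],
 [-0.0034, 0.2354]].

Step 4 — quadratic form (x̄ - mu_0)^T · S^{-1} · (x̄ - mu_0):
  S^{-1} · (x̄ - mu_0) = (-0.0521, 0.6491),
  (x̄ - mu_0)^T · [...] = (-0.5)·(-0.0521) + (2.75)·(0.6491) = 1.8111.

Step 5 — scale by n: T² = 4 · 1.8111 = 7.2444.

T² ≈ 7.2444


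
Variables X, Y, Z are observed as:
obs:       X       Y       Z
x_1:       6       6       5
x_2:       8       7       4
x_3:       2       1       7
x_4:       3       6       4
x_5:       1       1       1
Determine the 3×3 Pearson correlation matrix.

Step 1 — column means:
  mean(X) = (6 + 8 + 2 + 3 + 1) / 5 = 20/5 = 4
  mean(Y) = (6 + 7 + 1 + 6 + 1) / 5 = 21/5 = 4.2
  mean(Z) = (5 + 4 + 7 + 4 + 1) / 5 = 21/5 = 4.2

Step 2 — sample variances and covariances s[i,j] = (1/(n-1)) · Σ_k (x_{k,i} - mean_i) · (x_{k,j} - mean_j), with n-1 = 4:
  s[X,X] = ((2)·(2) + (4)·(4) + (-2)·(-2) + (-1)·(-1) + (-3)·(-3)) / 4 = 34/4 = 8.5
  s[X,Y] = ((2)·(1.8) + (4)·(2.8) + (-2)·(-3.2) + (-1)·(1.8) + (-3)·(-3.2)) / 4 = 29/4 = 7.25
  s[X,Z] = ((2)·(0.8) + (4)·(-0.2) + (-2)·(2.8) + (-1)·(-0.2) + (-3)·(-3.2)) / 4 = 5/4 = 1.25
  s[Y,Y] = ((1.8)·(1.8) + (2.8)·(2.8) + (-3.2)·(-3.2) + (1.8)·(1.8) + (-3.2)·(-3.2)) / 4 = 34.8/4 = 8.7
  s[Y,Z] = ((1.8)·(0.8) + (2.8)·(-0.2) + (-3.2)·(2.8) + (1.8)·(-0.2) + (-3.2)·(-3.2)) / 4 = 1.8/4 = 0.45
  s[Z,Z] = ((0.8)·(0.8) + (-0.2)·(-0.2) + (2.8)·(2.8) + (-0.2)·(-0.2) + (-3.2)·(-3.2)) / 4 = 18.8/4 = 4.7
  Sample standard deviations s_i = √(s[i,i]):
  s(X) = √(8.5) = 2.9155
  s(Y) = √(8.7) = 2.9496
  s(Z) = √(4.7) = 2.1679

Step 3 — r_{ij} = s_{ij} / (s_i · s_j):
  r[X,X] = 1 (diagonal).
  r[X,Y] = 7.25 / (2.9155 · 2.9496) = 7.25 / 8.5994 = 0.8431
  r[X,Z] = 1.25 / (2.9155 · 2.1679) = 1.25 / 6.3206 = 0.1978
  r[Y,Y] = 1 (diagonal).
  r[Y,Z] = 0.45 / (2.9496 · 2.1679) = 0.45 / 6.3945 = 0.0704
  r[Z,Z] = 1 (diagonal).

R is symmetric with unit diagonal. Assembling:

R = [[1, 0.8431, 0.1978],
 [0.8431, 1, 0.0704],
 [0.1978, 0.0704, 1]]


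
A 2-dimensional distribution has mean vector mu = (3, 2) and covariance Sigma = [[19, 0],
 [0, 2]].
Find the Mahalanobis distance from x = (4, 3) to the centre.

Step 1 — centre the observation: (x - mu) = (1, 1).

Step 2 — invert Sigma. det(Sigma) = 19·2 - (0)² = 38.
  Sigma^{-1} = (1/det) · [[d, -b], [-b, a]] = [[0.0526, 0],
 [0, 0.5]].

Step 3 — form the quadratic (x - mu)^T · Sigma^{-1} · (x - mu):
  Sigma^{-1} · (x - mu) = (0.0526, 0.5).
  (x - mu)^T · [Sigma^{-1} · (x - mu)] = (1)·(0.0526) + (1)·(0.5) = 0.5526.

Step 4 — take square root: d = √(0.5526) ≈ 0.7434.

d(x, mu) = √(0.5526) ≈ 0.7434


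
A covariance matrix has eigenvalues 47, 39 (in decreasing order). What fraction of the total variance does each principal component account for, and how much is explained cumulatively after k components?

Step 1 — total variance = trace(Sigma) = Σ λ_i = 47 + 39 = 86.

Step 2 — fraction explained by component i = λ_i / Σ λ:
  PC1: 47/86 = 0.5465
  PC2: 39/86 = 0.4535

Step 3 — cumulative fraction after k components = (λ_1 + ... + λ_k) / Σ λ:
  k = 1: 47/86 = 0.5465
  k = 2: (47 + 39)/86 = 86/86 = 1

Summary (fraction, with percent):

explained: PC1 0.5465 (54.65%), PC2 0.4535 (45.35%);  cumulative: 0.5465, 1


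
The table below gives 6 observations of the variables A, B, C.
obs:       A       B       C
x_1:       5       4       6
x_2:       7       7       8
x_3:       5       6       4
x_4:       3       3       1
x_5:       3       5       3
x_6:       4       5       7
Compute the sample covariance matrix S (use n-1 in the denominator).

Step 1 — column means:
  mean(A) = (5 + 7 + 5 + 3 + 3 + 4) / 6 = 27/6 = 4.5
  mean(B) = (4 + 7 + 6 + 3 + 5 + 5) / 6 = 30/6 = 5
  mean(C) = (6 + 8 + 4 + 1 + 3 + 7) / 6 = 29/6 = 4.8333

Step 2 — sample covariance S[i,j] = (1/(n-1)) · Σ_k (x_{k,i} - mean_i) · (x_{k,j} - mean_j), with n-1 = 5.
  S[A,A] = ((0.5)·(0.5) + (2.5)·(2.5) + (0.5)·(0.5) + (-1.5)·(-1.5) + (-1.5)·(-1.5) + (-0.5)·(-0.5)) / 5 = 11.5/5 = 2.3
  S[A,B] = ((0.5)·(-1) + (2.5)·(2) + (0.5)·(1) + (-1.5)·(-2) + (-1.5)·(0) + (-0.5)·(0)) / 5 = 8/5 = 1.6
  S[A,C] = ((0.5)·(1.1667) + (2.5)·(3.1667) + (0.5)·(-0.8333) + (-1.5)·(-3.8333) + (-1.5)·(-1.8333) + (-0.5)·(2.1667)) / 5 = 15.5/5 = 3.1
  S[B,B] = ((-1)·(-1) + (2)·(2) + (1)·(1) + (-2)·(-2) + (0)·(0) + (0)·(0)) / 5 = 10/5 = 2
  S[B,C] = ((-1)·(1.1667) + (2)·(3.1667) + (1)·(-0.8333) + (-2)·(-3.8333) + (0)·(-1.8333) + (0)·(2.1667)) / 5 = 12/5 = 2.4
  S[C,C] = ((1.1667)·(1.1667) + (3.1667)·(3.1667) + (-0.8333)·(-0.8333) + (-3.8333)·(-3.8333) + (-1.8333)·(-1.8333) + (2.1667)·(2.1667)) / 5 = 34.8333/5 = 6.9667

S is symmetric (S[j,i] = S[i,j]). Assembling:

S = [[2.3, 1.6, 3.1],
 [1.6, 2, 2.4],
 [3.1, 2.4, 6.9667]]


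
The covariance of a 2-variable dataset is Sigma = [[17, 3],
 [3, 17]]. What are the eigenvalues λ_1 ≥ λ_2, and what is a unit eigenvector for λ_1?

Step 1 — characteristic polynomial of 2×2 Sigma:
  det(Sigma - λI) = λ² - trace · λ + det = 0.
  trace = 17 + 17 = 34, det = 17·17 - (3)² = 280.
Step 2 — discriminant:
  Δ = trace² - 4·det = 1156 - 1120 = 36.
Step 3 — eigenvalues:
  λ = (trace ± √Δ)/2 = (34 ± 6)/2,
  λ_1 = 20,  λ_2 = 14.

Step 4 — unit eigenvector for λ_1: solve (Sigma - λ_1 I)v = 0. First row:
  (17 - 20)·v_x + (3)·v_y = 0, i.e. (-3)·v_x + (3)·v_y = 0,
  so v ∝ (b, λ_1 - a) = (3, 3) = u.
  ||u|| = √((3)² + (3)²) = √(18) ≈ 4.2426,
  v_1 = u/||u|| ≈ (0.7071, 0.7071) (||v_1|| = 1).

λ_1 = 20,  λ_2 = 14;  v_1 ≈ (0.7071, 0.7071)


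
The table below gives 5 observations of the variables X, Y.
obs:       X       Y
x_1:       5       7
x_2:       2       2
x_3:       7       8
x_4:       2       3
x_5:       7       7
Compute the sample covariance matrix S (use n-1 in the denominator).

Step 1 — column means:
  mean(X) = (5 + 2 + 7 + 2 + 7) / 5 = 23/5 = 4.6
  mean(Y) = (7 + 2 + 8 + 3 + 7) / 5 = 27/5 = 5.4

Step 2 — sample covariance S[i,j] = (1/(n-1)) · Σ_k (x_{k,i} - mean_i) · (x_{k,j} - mean_j), with n-1 = 4.
  S[X,X] = ((0.4)·(0.4) + (-2.6)·(-2.6) + (2.4)·(2.4) + (-2.6)·(-2.6) + (2.4)·(2.4)) / 4 = 25.2/4 = 6.3
  S[X,Y] = ((0.4)·(1.6) + (-2.6)·(-3.4) + (2.4)·(2.6) + (-2.6)·(-2.4) + (2.4)·(1.6)) / 4 = 25.8/4 = 6.45
  S[Y,Y] = ((1.6)·(1.6) + (-3.4)·(-3.4) + (2.6)·(2.6) + (-2.4)·(-2.4) + (1.6)·(1.6)) / 4 = 29.2/4 = 7.3

S is symmetric (S[j,i] = S[i,j]). Assembling:

S = [[6.3, 6.45],
 [6.45, 7.3]]


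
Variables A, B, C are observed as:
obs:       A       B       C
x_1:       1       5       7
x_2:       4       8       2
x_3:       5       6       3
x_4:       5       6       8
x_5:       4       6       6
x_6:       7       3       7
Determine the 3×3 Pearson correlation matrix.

Step 1 — column means:
  mean(A) = (1 + 4 + 5 + 5 + 4 + 7) / 6 = 26/6 = 4.3333
  mean(B) = (5 + 8 + 6 + 6 + 6 + 3) / 6 = 34/6 = 5.6667
  mean(C) = (7 + 2 + 3 + 8 + 6 + 7) / 6 = 33/6 = 5.5

Step 2 — sample variances and covariances s[i,j] = (1/(n-1)) · Σ_k (x_{k,i} - mean_i) · (x_{k,j} - mean_j), with n-1 = 5:
  s[A,A] = ((-3.3333)·(-3.3333) + (-0.3333)·(-0.3333) + (0.6667)·(0.6667) + (0.6667)·(0.6667) + (-0.3333)·(-0.3333) + (2.6667)·(2.6667)) / 5 = 19.3333/5 = 3.8667
  s[A,B] = ((-3.3333)·(-0.6667) + (-0.3333)·(2.3333) + (0.6667)·(0.3333) + (0.6667)·(0.3333) + (-0.3333)·(0.3333) + (2.6667)·(-2.6667)) / 5 = -5.3333/5 = -1.0667
  s[A,C] = ((-3.3333)·(1.5) + (-0.3333)·(-3.5) + (0.6667)·(-2.5) + (0.6667)·(2.5) + (-0.3333)·(0.5) + (2.6667)·(1.5)) / 5 = 0/5 = 0
  s[B,B] = ((-0.6667)·(-0.6667) + (2.3333)·(2.3333) + (0.3333)·(0.3333) + (0.3333)·(0.3333) + (0.3333)·(0.3333) + (-2.6667)·(-2.6667)) / 5 = 13.3333/5 = 2.6667
  s[B,C] = ((-0.6667)·(1.5) + (2.3333)·(-3.5) + (0.3333)·(-2.5) + (0.3333)·(2.5) + (0.3333)·(0.5) + (-2.6667)·(1.5)) / 5 = -13/5 = -2.6
  s[C,C] = ((1.5)·(1.5) + (-3.5)·(-3.5) + (-2.5)·(-2.5) + (2.5)·(2.5) + (0.5)·(0.5) + (1.5)·(1.5)) / 5 = 29.5/5 = 5.9
  Sample standard deviations s_i = √(s[i,i]):
  s(A) = √(3.8667) = 1.9664
  s(B) = √(2.6667) = 1.633
  s(C) = √(5.9) = 2.429

Step 3 — r_{ij} = s_{ij} / (s_i · s_j):
  r[A,A] = 1 (diagonal).
  r[A,B] = -1.0667 / (1.9664 · 1.633) = -1.0667 / 3.2111 = -0.3322
  r[A,C] = 0 / (1.9664 · 2.429) = 0 / 4.7763 = 0
  r[B,B] = 1 (diagonal).
  r[B,C] = -2.6 / (1.633 · 2.429) = -2.6 / 3.9665 = -0.6555
  r[C,C] = 1 (diagonal).

R is symmetric with unit diagonal. Assembling:

R = [[1, -0.3322, 0],
 [-0.3322, 1, -0.6555],
 [0, -0.6555, 1]]


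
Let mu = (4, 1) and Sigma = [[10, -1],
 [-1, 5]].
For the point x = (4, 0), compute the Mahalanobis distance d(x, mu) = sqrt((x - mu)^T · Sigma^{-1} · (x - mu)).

Step 1 — centre the observation: (x - mu) = (0, -1).

Step 2 — invert Sigma. det(Sigma) = 10·5 - (-1)² = 49.
  Sigma^{-1} = (1/det) · [[d, -b], [-b, a]] = [[0.102, 0.0204],
 [0.0204, 0.2041]].

Step 3 — form the quadratic (x - mu)^T · Sigma^{-1} · (x - mu):
  Sigma^{-1} · (x - mu) = (-0.0204, -0.2041).
  (x - mu)^T · [Sigma^{-1} · (x - mu)] = (0)·(-0.0204) + (-1)·(-0.2041) = 0.2041.

Step 4 — take square root: d = √(0.2041) ≈ 0.4518.

d(x, mu) = √(0.2041) ≈ 0.4518


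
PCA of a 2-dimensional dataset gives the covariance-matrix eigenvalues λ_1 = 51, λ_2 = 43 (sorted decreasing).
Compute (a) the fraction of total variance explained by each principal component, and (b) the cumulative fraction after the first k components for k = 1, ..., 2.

Step 1 — total variance = trace(Sigma) = Σ λ_i = 51 + 43 = 94.

Step 2 — fraction explained by component i = λ_i / Σ λ:
  PC1: 51/94 = 0.5426
  PC2: 43/94 = 0.4574

Step 3 — cumulative fraction after k components = (λ_1 + ... + λ_k) / Σ λ:
  k = 1: 51/94 = 0.5426
  k = 2: (51 + 43)/94 = 94/94 = 1

Summary (fraction, with percent):

explained: PC1 0.5426 (54.26%), PC2 0.4574 (45.74%);  cumulative: 0.5426, 1


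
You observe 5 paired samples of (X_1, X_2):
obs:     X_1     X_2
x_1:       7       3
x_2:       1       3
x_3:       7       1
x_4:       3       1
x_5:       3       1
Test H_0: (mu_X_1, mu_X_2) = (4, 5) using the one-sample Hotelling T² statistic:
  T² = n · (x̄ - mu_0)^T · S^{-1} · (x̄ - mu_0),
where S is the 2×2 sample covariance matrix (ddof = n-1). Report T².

Step 1 — sample mean vector:
  mean(X_1) = (7 + 1 + 7 + 3 + 3) / 5 = 21/5 = 4.2
  mean(X_2) = (3 + 3 + 1 + 1 + 1) / 5 = 9/5 = 1.8
  x̄ = (4.2, 1.8),  deviation x̄ - mu_0 = (4.2, 1.8) - (4, 5) = (0.2, -3.2).

Step 2 — sample covariance matrix, S[i,j] = (1/(n-1)) · Σ_k (x_{k,i} - mean_i) · (x_{k,j} - mean_j), divisor n-1 = 4:
  S[X_1,X_1] = ((2.8)·(2.8) + (-3.2)·(-3.2) + (2.8)·(2.8) + (-1.2)·(-1.2) + (-1.2)·(-1.2)) / 4 = 28.8/4 = 7.2
  S[X_1,X_2] = ((2.8)·(1.2) + (-3.2)·(1.2) + (2.8)·(-0.8) + (-1.2)·(-0.8) + (-1.2)·(-0.8)) / 4 = -0.8/4 = -0.2
  S[X_2,X_2] = ((1.2)·(1.2) + (1.2)·(1.2) + (-0.8)·(-0.8) + (-0.8)·(-0.8) + (-0.8)·(-0.8)) / 4 = 4.8/4 = 1.2
  S = [[7.2, -0.2],
 [-0.2, 1.2]].

Step 3 — invert S. det(S) = 7.2·1.2 - (-0.2)² = 8.6.
  S^{-1} = (1/det) · [[d, -b], [-b, a]] = [[0.1395, 0.0233],
 [0.0233, 0.8372]].

Step 4 — quadratic form (x̄ - mu_0)^T · S^{-1} · (x̄ - mu_0):
  S^{-1} · (x̄ - mu_0) = (-0.0465, -2.6744),
  (x̄ - mu_0)^T · [...] = (0.2)·(-0.0465) + (-3.2)·(-2.6744) = 8.5488.

Step 5 — scale by n: T² = 5 · 8.5488 = 42.7442.

T² ≈ 42.7442
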